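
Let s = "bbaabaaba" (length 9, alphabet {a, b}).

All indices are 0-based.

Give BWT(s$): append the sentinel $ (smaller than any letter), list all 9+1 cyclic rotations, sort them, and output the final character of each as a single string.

rank  rotation    last
    0  $bbaabaaba  a
    1  a$bbaabaab  b
    2  aaba$bbaab  b
    3  aabaaba$bb  b
    4  aba$bbaaba  a
    5  abaaba$bba  a
    6  ba$bbaabaa  a
    7  baaba$bbaa  a
    8  baabaaba$b  b
    9  bbaabaaba$  $

abbbaaaab$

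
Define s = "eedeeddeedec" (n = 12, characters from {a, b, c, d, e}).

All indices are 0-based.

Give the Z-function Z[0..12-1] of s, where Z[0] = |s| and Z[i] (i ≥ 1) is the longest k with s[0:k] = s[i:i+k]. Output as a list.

Z[0]=12
i=1: fresh scan; Z[1]=1 grow→box=[1,2)
i=2: fresh scan; Z[2]=0
i=3: fresh scan; Z[3]=3 grow→box=[3,6)
i=4: min(r-i=2, Z[1]=1)=1; Z[4]=1
i=5: min(r-i=1, Z[2]=0)=0; Z[5]=0
i=6: fresh scan; Z[6]=0
i=7: fresh scan; Z[7]=4 grow→box=[7,11)
i=8: min(r-i=3, Z[1]=1)=1; Z[8]=1
i=9: min(r-i=2, Z[2]=0)=0; Z[9]=0
i=10: min(r-i=1, Z[3]=3)=1; Z[10]=1
i=11: fresh scan; Z[11]=0

[12, 1, 0, 3, 1, 0, 0, 4, 1, 0, 1, 0]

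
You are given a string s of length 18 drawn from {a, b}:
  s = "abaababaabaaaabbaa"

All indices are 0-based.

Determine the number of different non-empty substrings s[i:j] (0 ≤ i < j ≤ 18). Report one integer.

rank | idx | suffix
   0 |  17 | a
   1 |  16 | aa
   2 |  10 | aaaabbaa
   3 |  11 | aaabbaa
   4 |   7 | aabaaaabbaa
   5 |   2 | aababaabaaaabbaa
   6 |  12 | aabbaa
   7 |   8 | abaaaabbaa
   8 |   5 | abaabaaaabbaa
   9 |   0 | abaababaabaaaabbaa
  10 |   3 | ababaabaaaabbaa
  11 |  13 | abbaa
  12 |  15 | baa
  13 |   9 | baaaabbaa
  14 |   6 | baabaaaabbaa
  15 |   1 | baababaabaaaabbaa
  16 |   4 | babaabaaaabbaa
  17 |  14 | bbaa

SA = [17, 16, 10, 11, 7, 2, 12, 8, 5, 0, 3, 13, 15, 9, 6, 1, 4, 14]
[i] adj suffixes → lcp
  [1] 17/16 → 1 ('a')
  [2] 16/10 → 2 ('aa')
  [3] 10/11 → 3 ('aaa')
  [4] 11/7 → 2 ('aa')
  [5] 7/2 → 4 ('aaba')
  [6] 2/12 → 3 ('aab')
  [7] 12/8 → 1 ('a')
  [8] 8/5 → 4 ('abaa')
  [9] 5/0 → 6 ('abaaba')
  [10] 0/3 → 3 ('aba')
  [11] 3/13 → 2 ('ab')
  [12] 13/15 → 0 ('')
  [13] 15/9 → 3 ('baa')
  [14] 9/6 → 3 ('baa')
  [15] 6/1 → 5 ('baaba')
  [16] 1/4 → 2 ('ba')
  [17] 4/14 → 1 ('b')

n(n+1)/2 = 18·19/2 = 171
Σ LCP = 0 + 1 + 2 + 3 + 2 + 4 + 3 + 1 + 4 + 6 + 3 + 2 + 0 + 3 + 3 + 5 + 2 + 1 = 45
distinct = 171 − 45 = 126

126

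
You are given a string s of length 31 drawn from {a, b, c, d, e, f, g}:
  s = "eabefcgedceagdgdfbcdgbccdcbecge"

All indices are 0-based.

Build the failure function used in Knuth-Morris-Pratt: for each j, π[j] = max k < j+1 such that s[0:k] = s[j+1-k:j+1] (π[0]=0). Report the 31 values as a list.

[0, 0, 0, 1, 0, 0, 0, 1, 0, 0, 1, 2, 0, 0, 0, 0, 0, 0, 0, 0, 0, 0, 0, 0, 0, 0, 0, 1, 0, 0, 1]

π[0] = 0
j=1 s[j]='a': π[1]=0 (border '')
j=2 s[j]='b': π[2]=0 (border '')
j=3 s[j]='e': π[3]=1 (border 'e')
j=4 s[j]='f': k: 1→0; π[4]=0 (border '')
j=5 s[j]='c': π[5]=0 (border '')
j=6 s[j]='g': π[6]=0 (border '')
j=7 s[j]='e': π[7]=1 (border 'e')
j=8 s[j]='d': k: 1→0; π[8]=0 (border '')
j=9 s[j]='c': π[9]=0 (border '')
j=10 s[j]='e': π[10]=1 (border 'e')
j=11 s[j]='a': π[11]=2 (border 'ea')
j=12 s[j]='g': k: 2→0; π[12]=0 (border '')
j=13 s[j]='d': π[13]=0 (border '')
j=14 s[j]='g': π[14]=0 (border '')
j=15 s[j]='d': π[15]=0 (border '')
j=16 s[j]='f': π[16]=0 (border '')
j=17 s[j]='b': π[17]=0 (border '')
j=18 s[j]='c': π[18]=0 (border '')
j=19 s[j]='d': π[19]=0 (border '')
j=20 s[j]='g': π[20]=0 (border '')
j=21 s[j]='b': π[21]=0 (border '')
j=22 s[j]='c': π[22]=0 (border '')
j=23 s[j]='c': π[23]=0 (border '')
j=24 s[j]='d': π[24]=0 (border '')
j=25 s[j]='c': π[25]=0 (border '')
j=26 s[j]='b': π[26]=0 (border '')
j=27 s[j]='e': π[27]=1 (border 'e')
j=28 s[j]='c': k: 1→0; π[28]=0 (border '')
j=29 s[j]='g': π[29]=0 (border '')
j=30 s[j]='e': π[30]=1 (border 'e')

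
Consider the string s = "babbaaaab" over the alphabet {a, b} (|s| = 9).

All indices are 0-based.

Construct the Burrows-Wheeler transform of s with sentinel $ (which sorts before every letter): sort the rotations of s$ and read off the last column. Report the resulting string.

bbaaabab$a

rank  rotation    last
    0  $babbaaaab  b
    1  aaaab$babb  b
    2  aaab$babba  a
    3  aab$babbaa  a
    4  ab$babbaaa  a
    5  abbaaaab$b  b
    6  b$babbaaaa  a
    7  baaaab$bab  b
    8  babbaaaab$  $
    9  bbaaaab$ba  a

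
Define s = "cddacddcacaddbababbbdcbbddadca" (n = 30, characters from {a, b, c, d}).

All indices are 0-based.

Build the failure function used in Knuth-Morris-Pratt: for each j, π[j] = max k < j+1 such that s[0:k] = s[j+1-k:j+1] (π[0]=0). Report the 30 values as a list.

[0, 0, 0, 0, 1, 2, 3, 1, 0, 1, 0, 0, 0, 0, 0, 0, 0, 0, 0, 0, 0, 1, 0, 0, 0, 0, 0, 0, 1, 0]

π[0] = 0
j=1 s[j]='d': π[1]=0 (border '')
j=2 s[j]='d': π[2]=0 (border '')
j=3 s[j]='a': π[3]=0 (border '')
j=4 s[j]='c': π[4]=1 (border 'c')
j=5 s[j]='d': π[5]=2 (border 'cd')
j=6 s[j]='d': π[6]=3 (border 'cdd')
j=7 s[j]='c': k: 3→0; π[7]=1 (border 'c')
j=8 s[j]='a': k: 1→0; π[8]=0 (border '')
j=9 s[j]='c': π[9]=1 (border 'c')
j=10 s[j]='a': k: 1→0; π[10]=0 (border '')
j=11 s[j]='d': π[11]=0 (border '')
j=12 s[j]='d': π[12]=0 (border '')
j=13 s[j]='b': π[13]=0 (border '')
j=14 s[j]='a': π[14]=0 (border '')
j=15 s[j]='b': π[15]=0 (border '')
j=16 s[j]='a': π[16]=0 (border '')
j=17 s[j]='b': π[17]=0 (border '')
j=18 s[j]='b': π[18]=0 (border '')
j=19 s[j]='b': π[19]=0 (border '')
j=20 s[j]='d': π[20]=0 (border '')
j=21 s[j]='c': π[21]=1 (border 'c')
j=22 s[j]='b': k: 1→0; π[22]=0 (border '')
j=23 s[j]='b': π[23]=0 (border '')
j=24 s[j]='d': π[24]=0 (border '')
j=25 s[j]='d': π[25]=0 (border '')
j=26 s[j]='a': π[26]=0 (border '')
j=27 s[j]='d': π[27]=0 (border '')
j=28 s[j]='c': π[28]=1 (border 'c')
j=29 s[j]='a': k: 1→0; π[29]=0 (border '')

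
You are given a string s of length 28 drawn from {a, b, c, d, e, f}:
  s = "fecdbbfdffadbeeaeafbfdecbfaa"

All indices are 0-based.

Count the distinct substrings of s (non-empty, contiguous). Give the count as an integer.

376

rank | idx | suffix
   0 |  27 | a
   1 |  26 | aa
   2 |  10 | adbeeaeafbfdecbfaa
   3 |  15 | aeafbfdecbfaa
   4 |  17 | afbfdecbfaa
   5 |   4 | bbfdffadbeeaeafbfdecbfaa
   6 |  12 | beeaeafbfdecbfaa
   7 |  24 | bfaa
   8 |  19 | bfdecbfaa
   9 |   5 | bfdffadbeeaeafbfdecbfaa
  10 |  23 | cbfaa
  11 |   2 | cdbbfdffadbeeaeafbfdecbfaa
  12 |   3 | dbbfdffadbeeaeafbfdecbfaa
  13 |  11 | dbeeaeafbfdecbfaa
  14 |  21 | decbfaa
  15 |   7 | dffadbeeaeafbfdecbfaa
  16 |  14 | eaeafbfdecbfaa
  17 |  16 | eafbfdecbfaa
  18 |  22 | ecbfaa
  19 |   1 | ecdbbfdffadbeeaeafbfdecbfaa
  20 |  13 | eeaeafbfdecbfaa
  21 |  25 | faa
  22 |   9 | fadbeeaeafbfdecbfaa
  23 |  18 | fbfdecbfaa
  24 |  20 | fdecbfaa
  25 |   6 | fdffadbeeaeafbfdecbfaa
  26 |   0 | fecdbbfdffadbeeaeafbfdecbfaa
  27 |   8 | ffadbeeaeafbfdecbfaa

SA = [27, 26, 10, 15, 17, 4, 12, 24, 19, 5, 23, 2, 3, 11, 21, 7, 14, 16, 22, 1, 13, 25, 9, 18, 20, 6, 0, 8]
[i] adj suffixes → lcp
  [1] 27/26 → 1 ('a')
  [2] 26/10 → 1 ('a')
  [3] 10/15 → 1 ('a')
  [4] 15/17 → 1 ('a')
  [5] 17/4 → 0 ('')
  [6] 4/12 → 1 ('b')
  [7] 12/24 → 1 ('b')
  [8] 24/19 → 2 ('bf')
  [9] 19/5 → 3 ('bfd')
  [10] 5/23 → 0 ('')
  [11] 23/2 → 1 ('c')
  [12] 2/3 → 0 ('')
  [13] 3/11 → 2 ('db')
  [14] 11/21 → 1 ('d')
  [15] 21/7 → 1 ('d')
  [16] 7/14 → 0 ('')
  [17] 14/16 → 2 ('ea')
  [18] 16/22 → 1 ('e')
  [19] 22/1 → 2 ('ec')
  [20] 1/13 → 1 ('e')
  [21] 13/25 → 0 ('')
  [22] 25/9 → 2 ('fa')
  [23] 9/18 → 1 ('f')
  [24] 18/20 → 1 ('f')
  [25] 20/6 → 2 ('fd')
  [26] 6/0 → 1 ('f')
  [27] 0/8 → 1 ('f')

n(n+1)/2 = 28·29/2 = 406
Σ LCP = 0 + 1 + 1 + 1 + 1 + 0 + 1 + 1 + 2 + 3 + 0 + 1 + 0 + 2 + 1 + 1 + 0 + 2 + 1 + 2 + 1 + 0 + 2 + 1 + 1 + 2 + 1 + 1 = 30
distinct = 406 − 30 = 376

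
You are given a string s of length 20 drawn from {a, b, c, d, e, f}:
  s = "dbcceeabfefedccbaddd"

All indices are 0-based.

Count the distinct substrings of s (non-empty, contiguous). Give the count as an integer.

rank | idx | suffix
   0 |   6 | abfefedccbaddd
   1 |  16 | addd
   2 |  15 | baddd
   3 |   1 | bcceeabfefedccbaddd
   4 |   7 | bfefedccbaddd
   5 |  14 | cbaddd
   6 |  13 | ccbaddd
   7 |   2 | cceeabfefedccbaddd
   8 |   3 | ceeabfefedccbaddd
   9 |  19 | d
  10 |   0 | dbcceeabfefedccbaddd
  11 |  12 | dccbaddd
  12 |  18 | dd
  13 |  17 | ddd
  14 |   5 | eabfefedccbaddd
  15 |  11 | edccbaddd
  16 |   4 | eeabfefedccbaddd
  17 |   9 | efedccbaddd
  18 |  10 | fedccbaddd
  19 |   8 | fefedccbaddd

SA = [6, 16, 15, 1, 7, 14, 13, 2, 3, 19, 0, 12, 18, 17, 5, 11, 4, 9, 10, 8]
i: (SA[i-1],SA[i]) lcp shared
  1: (6,16) 1 'a'
  2: (16,15) 0 ''
  3: (15,1) 1 'b'
  4: (1,7) 1 'b'
  5: (7,14) 0 ''
  6: (14,13) 1 'c'
  7: (13,2) 2 'cc'
  8: (2,3) 1 'c'
  9: (3,19) 0 ''
  10: (19,0) 1 'd'
  11: (0,12) 1 'd'
  12: (12,18) 1 'd'
  13: (18,17) 2 'dd'
  14: (17,5) 0 ''
  15: (5,11) 1 'e'
  16: (11,4) 1 'e'
  17: (4,9) 1 'e'
  18: (9,10) 0 ''
  19: (10,8) 2 'fe'

n(n+1)/2 = 20·21/2 = 210
Σ LCP = 0 + 1 + 0 + 1 + 1 + 0 + 1 + 2 + 1 + 0 + 1 + 1 + 1 + 2 + 0 + 1 + 1 + 1 + 0 + 2 = 17
distinct = 210 − 17 = 193

193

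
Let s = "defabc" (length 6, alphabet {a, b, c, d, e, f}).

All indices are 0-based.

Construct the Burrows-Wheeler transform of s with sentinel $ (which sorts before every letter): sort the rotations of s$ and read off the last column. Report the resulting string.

rank  rotation last
    0  $defabc  c
    1  abc$def  f
    2  bc$defa  a
    3  c$defab  b
    4  defabc$  $
    5  efabc$d  d
    6  fabc$de  e

cfab$de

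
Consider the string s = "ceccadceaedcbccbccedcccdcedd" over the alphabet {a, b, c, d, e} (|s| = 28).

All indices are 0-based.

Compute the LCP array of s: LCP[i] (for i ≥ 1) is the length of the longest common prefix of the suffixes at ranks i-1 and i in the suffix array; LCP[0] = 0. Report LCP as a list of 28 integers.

rank→(start, suffix):
  0 → (4, 'adceaedcbccbccedcccdcedd')
  1 → (8, 'aedcbccbccedcccdcedd')
  2 → (12, 'bccbccedcccdcedd')
  3 → (15, 'bccedcccdcedd')
  4 → (3, 'cadceaedcbccbccedcccdcedd')
  5 → (11, 'cbccbccedcccdcedd')
  6 → (14, 'cbccedcccdcedd')
  7 → (2, 'ccadceaedcbccbccedcccdcedd')
  8 → (13, 'ccbccedcccdcedd')
  9 → (20, 'cccdcedd')
  10 → (21, 'ccdcedd')
  11 → (16, 'ccedcccdcedd')
  12 → (22, 'cdcedd')
  13 → (6, 'ceaedcbccbccedcccdcedd')
  14 → (0, 'ceccadceaedcbccbccedcccdcedd')
  15 → (17, 'cedcccdcedd')
  16 → (24, 'cedd')
  17 → (27, 'd')
  18 → (10, 'dcbccbccedcccdcedd')
  19 → (19, 'dcccdcedd')
  20 → (5, 'dceaedcbccbccedcccdcedd')
  21 → (23, 'dcedd')
  22 → (26, 'dd')
  23 → (7, 'eaedcbccbccedcccdcedd')
  24 → (1, 'eccadceaedcbccbccedcccdcedd')
  25 → (9, 'edcbccbccedcccdcedd')
  26 → (18, 'edcccdcedd')
  27 → (25, 'edd')

SA = [4, 8, 12, 15, 3, 11, 14, 2, 13, 20, 21, 16, 22, 6, 0, 17, 24, 27, 10, 19, 5, 23, 26, 7, 1, 9, 18, 25]
[i] adj suffixes → lcp
  [1] 4/8 → 1 ('a')
  [2] 8/12 → 0 ('')
  [3] 12/15 → 3 ('bcc')
  [4] 15/3 → 0 ('')
  [5] 3/11 → 1 ('c')
  [6] 11/14 → 4 ('cbcc')
  [7] 14/2 → 1 ('c')
  [8] 2/13 → 2 ('cc')
  [9] 13/20 → 2 ('cc')
  [10] 20/21 → 2 ('cc')
  [11] 21/16 → 2 ('cc')
  [12] 16/22 → 1 ('c')
  [13] 22/6 → 1 ('c')
  [14] 6/0 → 2 ('ce')
  [15] 0/17 → 2 ('ce')
  [16] 17/24 → 3 ('ced')
  [17] 24/27 → 0 ('')
  [18] 27/10 → 1 ('d')
  [19] 10/19 → 2 ('dc')
  [20] 19/5 → 2 ('dc')
  [21] 5/23 → 3 ('dce')
  [22] 23/26 → 1 ('d')
  [23] 26/7 → 0 ('')
  [24] 7/1 → 1 ('e')
  [25] 1/9 → 1 ('e')
  [26] 9/18 → 3 ('edc')
  [27] 18/25 → 2 ('ed')

[0, 1, 0, 3, 0, 1, 4, 1, 2, 2, 2, 2, 1, 1, 2, 2, 3, 0, 1, 2, 2, 3, 1, 0, 1, 1, 3, 2]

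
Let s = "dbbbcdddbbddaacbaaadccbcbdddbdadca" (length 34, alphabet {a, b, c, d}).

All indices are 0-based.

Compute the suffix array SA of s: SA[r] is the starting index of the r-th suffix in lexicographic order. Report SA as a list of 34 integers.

[33, 16, 12, 17, 13, 30, 18, 15, 1, 2, 8, 22, 3, 28, 9, 24, 32, 14, 21, 23, 20, 4, 11, 29, 0, 7, 27, 31, 19, 10, 6, 26, 5, 25]

rank | idx | suffix
   0 |  33 | a
   1 |  16 | aaadccbcbdddbdadca
   2 |  12 | aacbaaadccbcbdddbdadca
   3 |  17 | aadccbcbdddbdadca
   4 |  13 | acbaaadccbcbdddbdadca
   5 |  30 | adca
   6 |  18 | adccbcbdddbdadca
   7 |  15 | baaadccbcbdddbdadca
   8 |   1 | bbbcdddbbddaacbaaadccbcbdddbdadca
   9 |   2 | bbcdddbbddaacbaaadccbcbdddbdadca
  10 |   8 | bbddaacbaaadccbcbdddbdadca
  11 |  22 | bcbdddbdadca
  12 |   3 | bcdddbbddaacbaaadccbcbdddbdadca
  13 |  28 | bdadca
  14 |   9 | bddaacbaaadccbcbdddbdadca
  15 |  24 | bdddbdadca
  16 |  32 | ca
  17 |  14 | cbaaadccbcbdddbdadca
  18 |  21 | cbcbdddbdadca
  19 |  23 | cbdddbdadca
  20 |  20 | ccbcbdddbdadca
  21 |   4 | cdddbbddaacbaaadccbcbdddbdadca
  22 |  11 | daacbaaadccbcbdddbdadca
  23 |  29 | dadca
  24 |   0 | dbbbcdddbbddaacbaaadccbcbdddbdadca
  25 |   7 | dbbddaacbaaadccbcbdddbdadca
  26 |  27 | dbdadca
  27 |  31 | dca
  28 |  19 | dccbcbdddbdadca
  29 |  10 | ddaacbaaadccbcbdddbdadca
  30 |   6 | ddbbddaacbaaadccbcbdddbdadca
  31 |  26 | ddbdadca
  32 |   5 | dddbbddaacbaaadccbcbdddbdadca
  33 |  25 | dddbdadca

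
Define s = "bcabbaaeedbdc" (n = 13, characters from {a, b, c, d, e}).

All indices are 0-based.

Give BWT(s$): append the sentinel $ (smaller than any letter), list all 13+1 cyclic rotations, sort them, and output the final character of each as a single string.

cbcaba$ddbebea

rank  rotation        last
    0  $bcabbaaeedbdc  c
    1  aaeedbdc$bcabb  b
    2  abbaaeedbdc$bc  c
    3  aeedbdc$bcabba  a
    4  baaeedbdc$bcab  b
    5  bbaaeedbdc$bca  a
    6  bcabbaaeedbdc$  $
    7  bdc$bcabbaaeed  d
    8  c$bcabbaaeedbd  d
    9  cabbaaeedbdc$b  b
   10  dbdc$bcabbaaee  e
   11  dc$bcabbaaeedb  b
   12  edbdc$bcabbaae  e
   13  eedbdc$bcabbaa  a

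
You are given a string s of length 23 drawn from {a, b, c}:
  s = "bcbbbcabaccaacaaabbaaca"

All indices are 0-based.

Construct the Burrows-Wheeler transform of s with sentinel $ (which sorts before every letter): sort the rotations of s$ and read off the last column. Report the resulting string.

accabccaaabbaacbb$aacbba

rank  rotation                  last
    0  $bcbbbcabaccaacaaabbaaca  a
    1  a$bcbbbcabaccaacaaabbaac  c
    2  aaabbaaca$bcbbbcabaccaac  c
    3  aabbaaca$bcbbbcabaccaaca  a
    4  aaca$bcbbbcabaccaacaaabb  b
    5  aacaaabbaaca$bcbbbcabacc  c
    6  abaccaacaaabbaaca$bcbbbc  c
    7  abbaaca$bcbbbcabaccaacaa  a
    8  aca$bcbbbcabaccaacaaabba  a
    9  acaaabbaaca$bcbbbcabacca  a
   10  accaacaaabbaaca$bcbbbcab  b
   11  baaca$bcbbbcabaccaacaaab  b
   12  baccaacaaabbaaca$bcbbbca  a
   13  bbaaca$bcbbbcabaccaacaaa  a
   14  bbbcabaccaacaaabbaaca$bc  c
   15  bbcabaccaacaaabbaaca$bcb  b
   16  bcabaccaacaaabbaaca$bcbb  b
   17  bcbbbcabaccaacaaabbaaca$  $
   18  ca$bcbbbcabaccaacaaabbaa  a
   19  caaabbaaca$bcbbbcabaccaa  a
   20  caacaaabbaaca$bcbbbcabac  c
   21  cabaccaacaaabbaaca$bcbbb  b
   22  cbbbcabaccaacaaabbaaca$b  b
   23  ccaacaaabbaaca$bcbbbcaba  a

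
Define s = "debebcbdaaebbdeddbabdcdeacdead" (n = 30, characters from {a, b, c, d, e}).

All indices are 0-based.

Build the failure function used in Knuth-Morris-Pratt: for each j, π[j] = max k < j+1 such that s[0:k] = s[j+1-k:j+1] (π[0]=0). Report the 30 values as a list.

π[0] = 0
j=1 s[j]='e': π[1]=0 (border '')
j=2 s[j]='b': π[2]=0 (border '')
j=3 s[j]='e': π[3]=0 (border '')
j=4 s[j]='b': π[4]=0 (border '')
j=5 s[j]='c': π[5]=0 (border '')
j=6 s[j]='b': π[6]=0 (border '')
j=7 s[j]='d': π[7]=1 (border 'd')
j=8 s[j]='a': k: 1→0; π[8]=0 (border '')
j=9 s[j]='a': π[9]=0 (border '')
j=10 s[j]='e': π[10]=0 (border '')
j=11 s[j]='b': π[11]=0 (border '')
j=12 s[j]='b': π[12]=0 (border '')
j=13 s[j]='d': π[13]=1 (border 'd')
j=14 s[j]='e': π[14]=2 (border 'de')
j=15 s[j]='d': k: 2→0; π[15]=1 (border 'd')
j=16 s[j]='d': k: 1→0; π[16]=1 (border 'd')
j=17 s[j]='b': k: 1→0; π[17]=0 (border '')
j=18 s[j]='a': π[18]=0 (border '')
j=19 s[j]='b': π[19]=0 (border '')
j=20 s[j]='d': π[20]=1 (border 'd')
j=21 s[j]='c': k: 1→0; π[21]=0 (border '')
j=22 s[j]='d': π[22]=1 (border 'd')
j=23 s[j]='e': π[23]=2 (border 'de')
j=24 s[j]='a': k: 2→0; π[24]=0 (border '')
j=25 s[j]='c': π[25]=0 (border '')
j=26 s[j]='d': π[26]=1 (border 'd')
j=27 s[j]='e': π[27]=2 (border 'de')
j=28 s[j]='a': k: 2→0; π[28]=0 (border '')
j=29 s[j]='d': π[29]=1 (border 'd')

[0, 0, 0, 0, 0, 0, 0, 1, 0, 0, 0, 0, 0, 1, 2, 1, 1, 0, 0, 0, 1, 0, 1, 2, 0, 0, 1, 2, 0, 1]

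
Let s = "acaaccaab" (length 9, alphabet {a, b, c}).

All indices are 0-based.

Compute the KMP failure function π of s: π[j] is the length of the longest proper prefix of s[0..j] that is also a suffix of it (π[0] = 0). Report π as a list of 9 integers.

π[0] = 0
j=1 s[j]='c': π[1]=0 (border '')
j=2 s[j]='a': π[2]=1 (border 'a')
j=3 s[j]='a': k: 1→0; π[3]=1 (border 'a')
j=4 s[j]='c': π[4]=2 (border 'ac')
j=5 s[j]='c': k: 2→0; π[5]=0 (border '')
j=6 s[j]='a': π[6]=1 (border 'a')
j=7 s[j]='a': k: 1→0; π[7]=1 (border 'a')
j=8 s[j]='b': k: 1→0; π[8]=0 (border '')

[0, 0, 1, 1, 2, 0, 1, 1, 0]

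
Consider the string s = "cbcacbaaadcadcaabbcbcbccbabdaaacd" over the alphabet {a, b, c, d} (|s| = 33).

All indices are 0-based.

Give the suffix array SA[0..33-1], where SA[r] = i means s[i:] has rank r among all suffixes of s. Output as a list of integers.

sorted suffixes:
  #0 SA[0]=28  'aaacd'
  #1 SA[1]=6  'aaadcadcaabbcbcbccbabdaaacd'
  #2 SA[2]=14  'aabbcbcbccbabdaaacd'
  #3 SA[3]=29  'aacd'
  #4 SA[4]=7  'aadcadcaabbcbcbccbabdaaacd'
  #5 SA[5]=15  'abbcbcbccbabdaaacd'
  #6 SA[6]=25  'abdaaacd'
  #7 SA[7]=3  'acbaaadcadcaabbcbcbccbabdaaacd'
  #8 SA[8]=30  'acd'
  #9 SA[9]=11  'adcaabbcbcbccbabdaaacd'
  #10 SA[10]=8  'adcadcaabbcbcbccbabdaaacd'
  #11 SA[11]=5  'baaadcadcaabbcbcbccbabdaaacd'
  #12 SA[12]=24  'babdaaacd'
  #13 SA[13]=16  'bbcbcbccbabdaaacd'
  #14 SA[14]=1  'bcacbaaadcadcaabbcbcbccbabdaaacd'
  #15 SA[15]=17  'bcbcbccbabdaaacd'
  #16 SA[16]=19  'bcbccbabdaaacd'
  #17 SA[17]=21  'bccbabdaaacd'
  #18 SA[18]=26  'bdaaacd'
  #19 SA[19]=13  'caabbcbcbccbabdaaacd'
  #20 SA[20]=2  'cacbaaadcadcaabbcbcbccbabdaaacd'
  #21 SA[21]=10  'cadcaabbcbcbccbabdaaacd'
  #22 SA[22]=4  'cbaaadcadcaabbcbcbccbabdaaacd'
  #23 SA[23]=23  'cbabdaaacd'
  #24 SA[24]=0  'cbcacbaaadcadcaabbcbcbccbabdaaacd'
  #25 SA[25]=18  'cbcbccbabdaaacd'
  #26 SA[26]=20  'cbccbabdaaacd'
  #27 SA[27]=22  'ccbabdaaacd'
  #28 SA[28]=31  'cd'
  #29 SA[29]=32  'd'
  #30 SA[30]=27  'daaacd'
  #31 SA[31]=12  'dcaabbcbcbccbabdaaacd'
  #32 SA[32]=9  'dcadcaabbcbcbccbabdaaacd'

[28, 6, 14, 29, 7, 15, 25, 3, 30, 11, 8, 5, 24, 16, 1, 17, 19, 21, 26, 13, 2, 10, 4, 23, 0, 18, 20, 22, 31, 32, 27, 12, 9]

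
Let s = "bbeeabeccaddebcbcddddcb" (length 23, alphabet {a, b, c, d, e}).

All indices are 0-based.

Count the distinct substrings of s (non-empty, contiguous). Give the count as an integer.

251

rank | idx | suffix
   0 |   4 | abeccaddebcbcddddcb
   1 |   9 | addebcbcddddcb
   2 |  22 | b
   3 |   0 | bbeeabeccaddebcbcddddcb
   4 |  13 | bcbcddddcb
   5 |  15 | bcddddcb
   6 |   5 | beccaddebcbcddddcb
   7 |   1 | beeabeccaddebcbcddddcb
   8 |   8 | caddebcbcddddcb
   9 |  21 | cb
  10 |  14 | cbcddddcb
  11 |   7 | ccaddebcbcddddcb
  12 |  16 | cddddcb
  13 |  20 | dcb
  14 |  19 | ddcb
  15 |  18 | dddcb
  16 |  17 | ddddcb
  17 |  10 | ddebcbcddddcb
  18 |  11 | debcbcddddcb
  19 |   3 | eabeccaddebcbcddddcb
  20 |  12 | ebcbcddddcb
  21 |   6 | eccaddebcbcddddcb
  22 |   2 | eeabeccaddebcbcddddcb

SA = [4, 9, 22, 0, 13, 15, 5, 1, 8, 21, 14, 7, 16, 20, 19, 18, 17, 10, 11, 3, 12, 6, 2]
i: (SA[i-1],SA[i]) lcp shared
  1: (4,9) 1 'a'
  2: (9,22) 0 ''
  3: (22,0) 1 'b'
  4: (0,13) 1 'b'
  5: (13,15) 2 'bc'
  6: (15,5) 1 'b'
  7: (5,1) 2 'be'
  8: (1,8) 0 ''
  9: (8,21) 1 'c'
  10: (21,14) 2 'cb'
  11: (14,7) 1 'c'
  12: (7,16) 1 'c'
  13: (16,20) 0 ''
  14: (20,19) 1 'd'
  15: (19,18) 2 'dd'
  16: (18,17) 3 'ddd'
  17: (17,10) 2 'dd'
  18: (10,11) 1 'd'
  19: (11,3) 0 ''
  20: (3,12) 1 'e'
  21: (12,6) 1 'e'
  22: (6,2) 1 'e'

n(n+1)/2 = 23·24/2 = 276
Σ LCP = 0 + 1 + 0 + 1 + 1 + 2 + 1 + 2 + 0 + 1 + 2 + 1 + 1 + 0 + 1 + 2 + 3 + 2 + 1 + 0 + 1 + 1 + 1 = 25
distinct = 276 − 25 = 251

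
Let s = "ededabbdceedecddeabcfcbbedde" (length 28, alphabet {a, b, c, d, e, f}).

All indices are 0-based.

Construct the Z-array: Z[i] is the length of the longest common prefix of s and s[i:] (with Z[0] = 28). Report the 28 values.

Z[0]=28
i=1: outside box; Z[1]=0
i=2: outside box; Z[2]=2 extend→box=[2,4)
i=3: min(r-i=1, Z[1]=0)=0; Z[3]=0
i=4: outside box; Z[4]=0
i=5: outside box; Z[5]=0
i=6: outside box; Z[6]=0
i=7: outside box; Z[7]=0
i=8: outside box; Z[8]=0
i=9: outside box; Z[9]=1 extend→box=[9,10)
i=10: outside box; Z[10]=3 extend→box=[10,13)
i=11: min(r-i=2, Z[1]=0)=0; Z[11]=0
i=12: min(r-i=1, Z[2]=2)=1; Z[12]=1
i=13: outside box; Z[13]=0
i=14: outside box; Z[14]=0
i=15: outside box; Z[15]=0
i=16: outside box; Z[16]=1 extend→box=[16,17)
i=17: outside box; Z[17]=0
i=18: outside box; Z[18]=0
i=19: outside box; Z[19]=0
i=20: outside box; Z[20]=0
i=21: outside box; Z[21]=0
i=22: outside box; Z[22]=0
i=23: outside box; Z[23]=0
i=24: outside box; Z[24]=2 extend→box=[24,26)
i=25: min(r-i=1, Z[1]=0)=0; Z[25]=0
i=26: outside box; Z[26]=0
i=27: outside box; Z[27]=1 extend→box=[27,28)

[28, 0, 2, 0, 0, 0, 0, 0, 0, 1, 3, 0, 1, 0, 0, 0, 1, 0, 0, 0, 0, 0, 0, 0, 2, 0, 0, 1]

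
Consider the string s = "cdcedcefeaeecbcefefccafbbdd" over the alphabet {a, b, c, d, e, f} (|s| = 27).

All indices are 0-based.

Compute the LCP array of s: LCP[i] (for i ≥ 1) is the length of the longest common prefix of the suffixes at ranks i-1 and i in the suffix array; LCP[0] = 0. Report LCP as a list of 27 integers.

rank→(start, suffix):
  0 → (9, 'aeecbcefefccafbbdd')
  1 → (21, 'afbbdd')
  2 → (23, 'bbdd')
  3 → (13, 'bcefefccafbbdd')
  4 → (24, 'bdd')
  5 → (20, 'cafbbdd')
  6 → (12, 'cbcefefccafbbdd')
  7 → (19, 'ccafbbdd')
  8 → (0, 'cdcedcefeaeecbcefefccafbbdd')
  9 → (2, 'cedcefeaeecbcefefccafbbdd')
  10 → (5, 'cefeaeecbcefefccafbbdd')
  11 → (14, 'cefefccafbbdd')
  12 → (26, 'd')
  13 → (1, 'dcedcefeaeecbcefefccafbbdd')
  14 → (4, 'dcefeaeecbcefefccafbbdd')
  15 → (25, 'dd')
  16 → (8, 'eaeecbcefefccafbbdd')
  17 → (11, 'ecbcefefccafbbdd')
  18 → (3, 'edcefeaeecbcefefccafbbdd')
  19 → (10, 'eecbcefefccafbbdd')
  20 → (17, 'efccafbbdd')
  21 → (6, 'efeaeecbcefefccafbbdd')
  22 → (15, 'efefccafbbdd')
  23 → (22, 'fbbdd')
  24 → (18, 'fccafbbdd')
  25 → (7, 'feaeecbcefefccafbbdd')
  26 → (16, 'fefccafbbdd')

SA = [9, 21, 23, 13, 24, 20, 12, 19, 0, 2, 5, 14, 26, 1, 4, 25, 8, 11, 3, 10, 17, 6, 15, 22, 18, 7, 16]
[i] adj suffixes → lcp
  [1] 9/21 → 1 ('a')
  [2] 21/23 → 0 ('')
  [3] 23/13 → 1 ('b')
  [4] 13/24 → 1 ('b')
  [5] 24/20 → 0 ('')
  [6] 20/12 → 1 ('c')
  [7] 12/19 → 1 ('c')
  [8] 19/0 → 1 ('c')
  [9] 0/2 → 1 ('c')
  [10] 2/5 → 2 ('ce')
  [11] 5/14 → 4 ('cefe')
  [12] 14/26 → 0 ('')
  [13] 26/1 → 1 ('d')
  [14] 1/4 → 3 ('dce')
  [15] 4/25 → 1 ('d')
  [16] 25/8 → 0 ('')
  [17] 8/11 → 1 ('e')
  [18] 11/3 → 1 ('e')
  [19] 3/10 → 1 ('e')
  [20] 10/17 → 1 ('e')
  [21] 17/6 → 2 ('ef')
  [22] 6/15 → 3 ('efe')
  [23] 15/22 → 0 ('')
  [24] 22/18 → 1 ('f')
  [25] 18/7 → 1 ('f')
  [26] 7/16 → 2 ('fe')

[0, 1, 0, 1, 1, 0, 1, 1, 1, 1, 2, 4, 0, 1, 3, 1, 0, 1, 1, 1, 1, 2, 3, 0, 1, 1, 2]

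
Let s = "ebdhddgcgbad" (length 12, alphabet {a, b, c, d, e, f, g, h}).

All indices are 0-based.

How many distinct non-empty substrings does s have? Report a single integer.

73

sorted suffixes:
  #0 SA[0]=10  'ad'
  #1 SA[1]=9  'bad'
  #2 SA[2]=1  'bdhddgcgbad'
  #3 SA[3]=7  'cgbad'
  #4 SA[4]=11  'd'
  #5 SA[5]=4  'ddgcgbad'
  #6 SA[6]=5  'dgcgbad'
  #7 SA[7]=2  'dhddgcgbad'
  #8 SA[8]=0  'ebdhddgcgbad'
  #9 SA[9]=8  'gbad'
  #10 SA[10]=6  'gcgbad'
  #11 SA[11]=3  'hddgcgbad'

SA = [10, 9, 1, 7, 11, 4, 5, 2, 0, 8, 6, 3]
[i] adj suffixes → lcp
  [1] 10/9 → 0 ('')
  [2] 9/1 → 1 ('b')
  [3] 1/7 → 0 ('')
  [4] 7/11 → 0 ('')
  [5] 11/4 → 1 ('d')
  [6] 4/5 → 1 ('d')
  [7] 5/2 → 1 ('d')
  [8] 2/0 → 0 ('')
  [9] 0/8 → 0 ('')
  [10] 8/6 → 1 ('g')
  [11] 6/3 → 0 ('')

n(n+1)/2 = 12·13/2 = 78
Σ LCP = 0 + 0 + 1 + 0 + 0 + 1 + 1 + 1 + 0 + 0 + 1 + 0 = 5
distinct = 78 − 5 = 73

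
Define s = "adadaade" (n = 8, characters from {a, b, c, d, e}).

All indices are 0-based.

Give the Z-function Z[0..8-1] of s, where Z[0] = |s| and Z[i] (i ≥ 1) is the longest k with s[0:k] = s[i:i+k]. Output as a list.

Z[0]=8
i=1: outside box; Z[1]=0
i=2: outside box; Z[2]=3 scan→box=[2,5)
i=3: min(r-i=2, Z[1]=0)=0; Z[3]=0
i=4: min(r-i=1, Z[2]=3)=1; Z[4]=1
i=5: outside box; Z[5]=2 scan→box=[5,7)
i=6: min(r-i=1, Z[1]=0)=0; Z[6]=0
i=7: outside box; Z[7]=0

[8, 0, 3, 0, 1, 2, 0, 0]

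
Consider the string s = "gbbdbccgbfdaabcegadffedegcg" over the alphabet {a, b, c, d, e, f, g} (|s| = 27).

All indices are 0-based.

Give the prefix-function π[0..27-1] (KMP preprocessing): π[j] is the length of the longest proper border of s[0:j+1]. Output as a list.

π[0] = 0
j=1 s[j]='b': π[1]=0 (border '')
j=2 s[j]='b': π[2]=0 (border '')
j=3 s[j]='d': π[3]=0 (border '')
j=4 s[j]='b': π[4]=0 (border '')
j=5 s[j]='c': π[5]=0 (border '')
j=6 s[j]='c': π[6]=0 (border '')
j=7 s[j]='g': π[7]=1 (border 'g')
j=8 s[j]='b': π[8]=2 (border 'gb')
j=9 s[j]='f': k: 2→0; π[9]=0 (border '')
j=10 s[j]='d': π[10]=0 (border '')
j=11 s[j]='a': π[11]=0 (border '')
j=12 s[j]='a': π[12]=0 (border '')
j=13 s[j]='b': π[13]=0 (border '')
j=14 s[j]='c': π[14]=0 (border '')
j=15 s[j]='e': π[15]=0 (border '')
j=16 s[j]='g': π[16]=1 (border 'g')
j=17 s[j]='a': k: 1→0; π[17]=0 (border '')
j=18 s[j]='d': π[18]=0 (border '')
j=19 s[j]='f': π[19]=0 (border '')
j=20 s[j]='f': π[20]=0 (border '')
j=21 s[j]='e': π[21]=0 (border '')
j=22 s[j]='d': π[22]=0 (border '')
j=23 s[j]='e': π[23]=0 (border '')
j=24 s[j]='g': π[24]=1 (border 'g')
j=25 s[j]='c': k: 1→0; π[25]=0 (border '')
j=26 s[j]='g': π[26]=1 (border 'g')

[0, 0, 0, 0, 0, 0, 0, 1, 2, 0, 0, 0, 0, 0, 0, 0, 1, 0, 0, 0, 0, 0, 0, 0, 1, 0, 1]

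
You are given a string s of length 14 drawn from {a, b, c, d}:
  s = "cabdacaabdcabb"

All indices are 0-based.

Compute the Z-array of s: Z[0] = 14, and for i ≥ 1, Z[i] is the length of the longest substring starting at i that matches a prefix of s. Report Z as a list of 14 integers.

[14, 0, 0, 0, 0, 2, 0, 0, 0, 0, 3, 0, 0, 0]

Z[0]=14
i=1: i≥r, start 0; Z[1]=0
i=2: i≥r, start 0; Z[2]=0
i=3: i≥r, start 0; Z[3]=0
i=4: i≥r, start 0; Z[4]=0
i=5: i≥r, start 0; Z[5]=2 scan→box=[5,7)
i=6: min(r-i=1, Z[1]=0)=0; Z[6]=0
i=7: i≥r, start 0; Z[7]=0
i=8: i≥r, start 0; Z[8]=0
i=9: i≥r, start 0; Z[9]=0
i=10: i≥r, start 0; Z[10]=3 scan→box=[10,13)
i=11: min(r-i=2, Z[1]=0)=0; Z[11]=0
i=12: min(r-i=1, Z[2]=0)=0; Z[12]=0
i=13: i≥r, start 0; Z[13]=0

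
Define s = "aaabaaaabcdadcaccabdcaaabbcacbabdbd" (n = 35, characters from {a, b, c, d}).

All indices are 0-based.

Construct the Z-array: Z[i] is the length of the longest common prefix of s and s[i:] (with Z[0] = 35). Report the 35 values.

[35, 2, 1, 0, 3, 4, 2, 1, 0, 0, 0, 1, 0, 0, 1, 0, 0, 1, 0, 0, 0, 4, 2, 1, 0, 0, 0, 1, 0, 0, 1, 0, 0, 0, 0]

Z[0]=35
i=1: outside box; Z[1]=2 scan→box=[1,3)
i=2: min(r-i=1, Z[1]=2)=1; Z[2]=1
i=3: outside box; Z[3]=0
i=4: outside box; Z[4]=3 scan→box=[4,7)
i=5: min(r-i=2, Z[1]=2)=2; Z[5]=4 scan→box=[5,9)
i=6: min(r-i=3, Z[1]=2)=2; Z[6]=2
i=7: min(r-i=2, Z[2]=1)=1; Z[7]=1
i=8: min(r-i=1, Z[3]=0)=0; Z[8]=0
i=9: outside box; Z[9]=0
i=10: outside box; Z[10]=0
i=11: outside box; Z[11]=1 scan→box=[11,12)
i=12: outside box; Z[12]=0
i=13: outside box; Z[13]=0
i=14: outside box; Z[14]=1 scan→box=[14,15)
i=15: outside box; Z[15]=0
i=16: outside box; Z[16]=0
i=17: outside box; Z[17]=1 scan→box=[17,18)
i=18: outside box; Z[18]=0
i=19: outside box; Z[19]=0
i=20: outside box; Z[20]=0
i=21: outside box; Z[21]=4 scan→box=[21,25)
i=22: min(r-i=3, Z[1]=2)=2; Z[22]=2
i=23: min(r-i=2, Z[2]=1)=1; Z[23]=1
i=24: min(r-i=1, Z[3]=0)=0; Z[24]=0
i=25: outside box; Z[25]=0
i=26: outside box; Z[26]=0
i=27: outside box; Z[27]=1 scan→box=[27,28)
i=28: outside box; Z[28]=0
i=29: outside box; Z[29]=0
i=30: outside box; Z[30]=1 scan→box=[30,31)
i=31: outside box; Z[31]=0
i=32: outside box; Z[32]=0
i=33: outside box; Z[33]=0
i=34: outside box; Z[34]=0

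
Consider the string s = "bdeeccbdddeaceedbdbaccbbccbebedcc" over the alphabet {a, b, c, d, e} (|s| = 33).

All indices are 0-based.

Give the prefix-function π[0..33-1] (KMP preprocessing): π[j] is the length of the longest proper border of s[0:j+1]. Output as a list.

[0, 0, 0, 0, 0, 0, 1, 2, 0, 0, 0, 0, 0, 0, 0, 0, 1, 2, 1, 0, 0, 0, 1, 1, 0, 0, 1, 0, 1, 0, 0, 0, 0]

π[0] = 0
j=1 s[j]='d': π[1]=0 (border '')
j=2 s[j]='e': π[2]=0 (border '')
j=3 s[j]='e': π[3]=0 (border '')
j=4 s[j]='c': π[4]=0 (border '')
j=5 s[j]='c': π[5]=0 (border '')
j=6 s[j]='b': π[6]=1 (border 'b')
j=7 s[j]='d': π[7]=2 (border 'bd')
j=8 s[j]='d': k: 2→0; π[8]=0 (border '')
j=9 s[j]='d': π[9]=0 (border '')
j=10 s[j]='e': π[10]=0 (border '')
j=11 s[j]='a': π[11]=0 (border '')
j=12 s[j]='c': π[12]=0 (border '')
j=13 s[j]='e': π[13]=0 (border '')
j=14 s[j]='e': π[14]=0 (border '')
j=15 s[j]='d': π[15]=0 (border '')
j=16 s[j]='b': π[16]=1 (border 'b')
j=17 s[j]='d': π[17]=2 (border 'bd')
j=18 s[j]='b': k: 2→0; π[18]=1 (border 'b')
j=19 s[j]='a': k: 1→0; π[19]=0 (border '')
j=20 s[j]='c': π[20]=0 (border '')
j=21 s[j]='c': π[21]=0 (border '')
j=22 s[j]='b': π[22]=1 (border 'b')
j=23 s[j]='b': k: 1→0; π[23]=1 (border 'b')
j=24 s[j]='c': k: 1→0; π[24]=0 (border '')
j=25 s[j]='c': π[25]=0 (border '')
j=26 s[j]='b': π[26]=1 (border 'b')
j=27 s[j]='e': k: 1→0; π[27]=0 (border '')
j=28 s[j]='b': π[28]=1 (border 'b')
j=29 s[j]='e': k: 1→0; π[29]=0 (border '')
j=30 s[j]='d': π[30]=0 (border '')
j=31 s[j]='c': π[31]=0 (border '')
j=32 s[j]='c': π[32]=0 (border '')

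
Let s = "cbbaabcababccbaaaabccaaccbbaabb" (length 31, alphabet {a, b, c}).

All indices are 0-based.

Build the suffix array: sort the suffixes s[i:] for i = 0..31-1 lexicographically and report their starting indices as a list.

sorted suffixes:
  #0 SA[0]=14  'aaaabccaaccbbaabb'
  #1 SA[1]=15  'aaabccaaccbbaabb'
  #2 SA[2]=27  'aabb'
  #3 SA[3]=3  'aabcababccbaaaabccaaccbbaabb'
  #4 SA[4]=16  'aabccaaccbbaabb'
  #5 SA[5]=21  'aaccbbaabb'
  #6 SA[6]=7  'ababccbaaaabccaaccbbaabb'
  #7 SA[7]=28  'abb'
  #8 SA[8]=4  'abcababccbaaaabccaaccbbaabb'
  #9 SA[9]=17  'abccaaccbbaabb'
  #10 SA[10]=9  'abccbaaaabccaaccbbaabb'
  #11 SA[11]=22  'accbbaabb'
  #12 SA[12]=30  'b'
  #13 SA[13]=13  'baaaabccaaccbbaabb'
  #14 SA[14]=26  'baabb'
  #15 SA[15]=2  'baabcababccbaaaabccaaccbbaabb'
  #16 SA[16]=8  'babccbaaaabccaaccbbaabb'
  #17 SA[17]=29  'bb'
  #18 SA[18]=25  'bbaabb'
  #19 SA[19]=1  'bbaabcababccbaaaabccaaccbbaabb'
  #20 SA[20]=5  'bcababccbaaaabccaaccbbaabb'
  #21 SA[21]=18  'bccaaccbbaabb'
  #22 SA[22]=10  'bccbaaaabccaaccbbaabb'
  #23 SA[23]=20  'caaccbbaabb'
  #24 SA[24]=6  'cababccbaaaabccaaccbbaabb'
  #25 SA[25]=12  'cbaaaabccaaccbbaabb'
  #26 SA[26]=24  'cbbaabb'
  #27 SA[27]=0  'cbbaabcababccbaaaabccaaccbbaabb'
  #28 SA[28]=19  'ccaaccbbaabb'
  #29 SA[29]=11  'ccbaaaabccaaccbbaabb'
  #30 SA[30]=23  'ccbbaabb'

[14, 15, 27, 3, 16, 21, 7, 28, 4, 17, 9, 22, 30, 13, 26, 2, 8, 29, 25, 1, 5, 18, 10, 20, 6, 12, 24, 0, 19, 11, 23]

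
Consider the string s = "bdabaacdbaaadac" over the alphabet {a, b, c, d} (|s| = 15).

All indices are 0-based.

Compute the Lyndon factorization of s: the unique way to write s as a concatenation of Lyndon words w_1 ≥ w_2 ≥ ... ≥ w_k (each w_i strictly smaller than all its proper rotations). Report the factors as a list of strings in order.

emit factor 1: 'bd' (i=0, period=2)
emit factor 2: 'ab' (i=2, period=2)
emit factor 3: 'aacdb' (i=4, period=5)
emit factor 4: 'aaadac' (i=9, period=6)

["bd", "ab", "aacdb", "aaadac"]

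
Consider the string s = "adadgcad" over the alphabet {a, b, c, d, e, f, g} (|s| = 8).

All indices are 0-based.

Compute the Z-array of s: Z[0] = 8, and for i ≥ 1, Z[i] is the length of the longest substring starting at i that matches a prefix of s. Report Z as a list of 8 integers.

[8, 0, 2, 0, 0, 0, 2, 0]

Z[0]=8
i=1: i≥r, start 0; Z[1]=0
i=2: i≥r, start 0; Z[2]=2 extend→box=[2,4)
i=3: min(r-i=1, Z[1]=0)=0; Z[3]=0
i=4: i≥r, start 0; Z[4]=0
i=5: i≥r, start 0; Z[5]=0
i=6: i≥r, start 0; Z[6]=2 extend→box=[6,8)
i=7: min(r-i=1, Z[1]=0)=0; Z[7]=0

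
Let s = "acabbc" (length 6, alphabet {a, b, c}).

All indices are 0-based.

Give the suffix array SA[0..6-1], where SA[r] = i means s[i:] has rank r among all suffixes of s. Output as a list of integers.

[2, 0, 3, 4, 5, 1]

rank→(start, suffix):
  0 → (2, 'abbc')
  1 → (0, 'acabbc')
  2 → (3, 'bbc')
  3 → (4, 'bc')
  4 → (5, 'c')
  5 → (1, 'cabbc')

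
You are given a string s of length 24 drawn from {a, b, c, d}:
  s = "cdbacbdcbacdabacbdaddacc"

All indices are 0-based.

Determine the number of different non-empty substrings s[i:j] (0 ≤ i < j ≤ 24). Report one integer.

rank | idx | suffix
   0 |  12 | abacbdaddacc
   1 |  14 | acbdaddacc
   2 |   3 | acbdcbacdabacbdaddacc
   3 |  21 | acc
   4 |   9 | acdabacbdaddacc
   5 |  18 | addacc
   6 |  13 | bacbdaddacc
   7 |   2 | bacbdcbacdabacbdaddacc
   8 |   8 | bacdabacbdaddacc
   9 |  16 | bdaddacc
  10 |   5 | bdcbacdabacbdaddacc
  11 |  23 | c
  12 |   7 | cbacdabacbdaddacc
  13 |  15 | cbdaddacc
  14 |   4 | cbdcbacdabacbdaddacc
  15 |  22 | cc
  16 |  10 | cdabacbdaddacc
  17 |   0 | cdbacbdcbacdabacbdaddacc
  18 |  11 | dabacbdaddacc
  19 |  20 | dacc
  20 |  17 | daddacc
  21 |   1 | dbacbdcbacdabacbdaddacc
  22 |   6 | dcbacdabacbdaddacc
  23 |  19 | ddacc

SA = [12, 14, 3, 21, 9, 18, 13, 2, 8, 16, 5, 23, 7, 15, 4, 22, 10, 0, 11, 20, 17, 1, 6, 19]
i: (SA[i-1],SA[i]) lcp shared
  1: (12,14) 1 'a'
  2: (14,3) 4 'acbd'
  3: (3,21) 2 'ac'
  4: (21,9) 2 'ac'
  5: (9,18) 1 'a'
  6: (18,13) 0 ''
  7: (13,2) 5 'bacbd'
  8: (2,8) 3 'bac'
  9: (8,16) 1 'b'
  10: (16,5) 2 'bd'
  11: (5,23) 0 ''
  12: (23,7) 1 'c'
  13: (7,15) 2 'cb'
  14: (15,4) 3 'cbd'
  15: (4,22) 1 'c'
  16: (22,10) 1 'c'
  17: (10,0) 2 'cd'
  18: (0,11) 0 ''
  19: (11,20) 2 'da'
  20: (20,17) 2 'da'
  21: (17,1) 1 'd'
  22: (1,6) 1 'd'
  23: (6,19) 1 'd'

n(n+1)/2 = 24·25/2 = 300
Σ LCP = 0 + 1 + 4 + 2 + 2 + 1 + 0 + 5 + 3 + 1 + 2 + 0 + 1 + 2 + 3 + 1 + 1 + 2 + 0 + 2 + 2 + 1 + 1 + 1 = 38
distinct = 300 − 38 = 262

262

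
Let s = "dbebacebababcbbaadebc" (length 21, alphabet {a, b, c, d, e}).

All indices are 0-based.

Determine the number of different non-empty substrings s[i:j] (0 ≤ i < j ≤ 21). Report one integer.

206

rank→(start, suffix):
  0 → (15, 'aadebc')
  1 → (8, 'ababcbbaadebc')
  2 → (10, 'abcbbaadebc')
  3 → (4, 'acebababcbbaadebc')
  4 → (16, 'adebc')
  5 → (14, 'baadebc')
  6 → (7, 'bababcbbaadebc')
  7 → (9, 'babcbbaadebc')
  8 → (3, 'bacebababcbbaadebc')
  9 → (13, 'bbaadebc')
  10 → (19, 'bc')
  11 → (11, 'bcbbaadebc')
  12 → (1, 'bebacebababcbbaadebc')
  13 → (20, 'c')
  14 → (12, 'cbbaadebc')
  15 → (5, 'cebababcbbaadebc')
  16 → (0, 'dbebacebababcbbaadebc')
  17 → (17, 'debc')
  18 → (6, 'ebababcbbaadebc')
  19 → (2, 'ebacebababcbbaadebc')
  20 → (18, 'ebc')

SA = [15, 8, 10, 4, 16, 14, 7, 9, 3, 13, 19, 11, 1, 20, 12, 5, 0, 17, 6, 2, 18]
rank  pair      lcp
   1  s[15:],s[8:]  1  'a'
   2  s[8:],s[10:]  2  'ab'
   3  s[10:],s[4:]  1  'a'
   4  s[4:],s[16:]  1  'a'
   5  s[16:],s[14:]  0  ''
   6  s[14:],s[7:]  2  'ba'
   7  s[7:],s[9:]  3  'bab'
   8  s[9:],s[3:]  2  'ba'
   9  s[3:],s[13:]  1  'b'
  10  s[13:],s[19:]  1  'b'
  11  s[19:],s[11:]  2  'bc'
  12  s[11:],s[1:]  1  'b'
  13  s[1:],s[20:]  0  ''
  14  s[20:],s[12:]  1  'c'
  15  s[12:],s[5:]  1  'c'
  16  s[5:],s[0:]  0  ''
  17  s[0:],s[17:]  1  'd'
  18  s[17:],s[6:]  0  ''
  19  s[6:],s[2:]  3  'eba'
  20  s[2:],s[18:]  2  'eb'

n(n+1)/2 = 21·22/2 = 231
Σ LCP = 0 + 1 + 2 + 1 + 1 + 0 + 2 + 3 + 2 + 1 + 1 + 2 + 1 + 0 + 1 + 1 + 0 + 1 + 0 + 3 + 2 = 25
distinct = 231 − 25 = 206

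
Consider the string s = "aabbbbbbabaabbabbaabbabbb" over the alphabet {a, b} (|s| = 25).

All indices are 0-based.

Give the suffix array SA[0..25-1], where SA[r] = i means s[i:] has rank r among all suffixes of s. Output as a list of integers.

rank | idx | suffix
   0 |  10 | aabbabbaabbabbb
   1 |  17 | aabbabbb
   2 |   0 | aabbbbbbabaabbabbaabbabbb
   3 |   8 | abaabbabbaabbabbb
   4 |  14 | abbaabbabbb
   5 |  11 | abbabbaabbabbb
   6 |  18 | abbabbb
   7 |  21 | abbb
   8 |   1 | abbbbbbabaabbabbaabbabbb
   9 |  24 | b
  10 |   9 | baabbabbaabbabbb
  11 |  16 | baabbabbb
  12 |   7 | babaabbabbaabbabbb
  13 |  13 | babbaabbabbb
  14 |  20 | babbb
  15 |  23 | bb
  16 |  15 | bbaabbabbb
  17 |   6 | bbabaabbabbaabbabbb
  18 |  12 | bbabbaabbabbb
  19 |  19 | bbabbb
  20 |  22 | bbb
  21 |   5 | bbbabaabbabbaabbabbb
  22 |   4 | bbbbabaabbabbaabbabbb
  23 |   3 | bbbbbabaabbabbaabbabbb
  24 |   2 | bbbbbbabaabbabbaabbabbb

[10, 17, 0, 8, 14, 11, 18, 21, 1, 24, 9, 16, 7, 13, 20, 23, 15, 6, 12, 19, 22, 5, 4, 3, 2]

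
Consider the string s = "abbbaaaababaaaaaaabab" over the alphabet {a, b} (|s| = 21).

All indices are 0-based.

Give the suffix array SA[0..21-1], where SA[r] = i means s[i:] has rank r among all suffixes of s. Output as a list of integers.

rank | idx | suffix
   0 |  11 | aaaaaaabab
   1 |  12 | aaaaaabab
   2 |  13 | aaaaabab
   3 |  14 | aaaabab
   4 |   4 | aaaababaaaaaaabab
   5 |  15 | aaabab
   6 |   5 | aaababaaaaaaabab
   7 |  16 | aabab
   8 |   6 | aababaaaaaaabab
   9 |  19 | ab
  10 |   9 | abaaaaaaabab
  11 |  17 | abab
  12 |   7 | ababaaaaaaabab
  13 |   0 | abbbaaaababaaaaaaabab
  14 |  20 | b
  15 |  10 | baaaaaaabab
  16 |   3 | baaaababaaaaaaabab
  17 |  18 | bab
  18 |   8 | babaaaaaaabab
  19 |   2 | bbaaaababaaaaaaabab
  20 |   1 | bbbaaaababaaaaaaabab

[11, 12, 13, 14, 4, 15, 5, 16, 6, 19, 9, 17, 7, 0, 20, 10, 3, 18, 8, 2, 1]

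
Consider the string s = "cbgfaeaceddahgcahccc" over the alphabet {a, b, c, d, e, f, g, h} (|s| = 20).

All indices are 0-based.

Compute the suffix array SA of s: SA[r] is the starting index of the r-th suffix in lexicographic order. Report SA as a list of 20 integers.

[6, 4, 15, 11, 1, 19, 14, 0, 18, 17, 7, 10, 9, 5, 8, 3, 13, 2, 16, 12]

rank | idx | suffix
   0 |   6 | aceddahgcahccc
   1 |   4 | aeaceddahgcahccc
   2 |  15 | ahccc
   3 |  11 | ahgcahccc
   4 |   1 | bgfaeaceddahgcahccc
   5 |  19 | c
   6 |  14 | cahccc
   7 |   0 | cbgfaeaceddahgcahccc
   8 |  18 | cc
   9 |  17 | ccc
  10 |   7 | ceddahgcahccc
  11 |  10 | dahgcahccc
  12 |   9 | ddahgcahccc
  13 |   5 | eaceddahgcahccc
  14 |   8 | eddahgcahccc
  15 |   3 | faeaceddahgcahccc
  16 |  13 | gcahccc
  17 |   2 | gfaeaceddahgcahccc
  18 |  16 | hccc
  19 |  12 | hgcahccc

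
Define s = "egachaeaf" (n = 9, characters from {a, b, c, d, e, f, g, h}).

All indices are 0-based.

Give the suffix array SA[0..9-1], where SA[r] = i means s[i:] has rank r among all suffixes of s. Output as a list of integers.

sorted suffixes:
  #0 SA[0]=2  'achaeaf'
  #1 SA[1]=5  'aeaf'
  #2 SA[2]=7  'af'
  #3 SA[3]=3  'chaeaf'
  #4 SA[4]=6  'eaf'
  #5 SA[5]=0  'egachaeaf'
  #6 SA[6]=8  'f'
  #7 SA[7]=1  'gachaeaf'
  #8 SA[8]=4  'haeaf'

[2, 5, 7, 3, 6, 0, 8, 1, 4]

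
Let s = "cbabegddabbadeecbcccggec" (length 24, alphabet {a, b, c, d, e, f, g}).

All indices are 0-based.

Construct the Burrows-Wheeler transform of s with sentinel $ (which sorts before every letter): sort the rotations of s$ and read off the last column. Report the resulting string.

rank  rotation                   last
    0  $cbabegddabbadeecbcccggec  c
    1  abbadeecbcccggec$cbabegdd  d
    2  abegddabbadeecbcccggec$cb  b
    3  adeecbcccggec$cbabegddabb  b
    4  babegddabbadeecbcccggec$c  c
    5  badeecbcccggec$cbabegddab  b
    6  bbadeecbcccggec$cbabegdda  a
    7  bcccggec$cbabegddabbadeec  c
    8  begddabbadeecbcccggec$cba  a
    9  c$cbabegddabbadeecbcccgge  e
   10  cbabegddabbadeecbcccggec$  $
   11  cbcccggec$cbabegddabbadee  e
   12  cccggec$cbabegddabbadeecb  b
   13  ccggec$cbabegddabbadeecbc  c
   14  cggec$cbabegddabbadeecbcc  c
   15  dabbadeecbcccggec$cbabegd  d
   16  ddabbadeecbcccggec$cbabeg  g
   17  deecbcccggec$cbabegddabba  a
   18  ec$cbabegddabbadeecbcccgg  g
   19  ecbcccggec$cbabegddabbade  e
   20  eecbcccggec$cbabegddabbad  d
   21  egddabbadeecbcccggec$cbab  b
   22  gddabbadeecbcccggec$cbabe  e
   23  gec$cbabegddabbadeecbcccg  g
   24  ggec$cbabegddabbadeecbccc  c

cdbbcbacae$ebccdgagedbegc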